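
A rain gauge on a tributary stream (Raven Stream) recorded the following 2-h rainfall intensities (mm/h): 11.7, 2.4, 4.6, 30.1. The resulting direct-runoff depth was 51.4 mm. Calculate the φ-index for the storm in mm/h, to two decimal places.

Only the 2 blocks with intensity above φ contribute runoff: 11.7, 30.1 mm/h.
Σ(I−φ)·Δt = d  ⇒  (11.7+30.1 − 2φ)·2 = 51.4
φ = (41.80 − 51.4/2) / 2 = 8.05 mm/h.

φ ≈ 8.05 mm/h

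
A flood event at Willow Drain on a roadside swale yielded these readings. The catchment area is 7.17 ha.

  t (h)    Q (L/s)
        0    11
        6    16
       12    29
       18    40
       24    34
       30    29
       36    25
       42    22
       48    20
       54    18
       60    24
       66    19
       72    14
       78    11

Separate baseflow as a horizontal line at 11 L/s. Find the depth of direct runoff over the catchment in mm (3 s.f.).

Direct runoff: 0.0, 5.0, 18.0, 29.0, 23.0, 18.0, 14.0, 11.0, 9.0, 7.0, 13.0, 8.0, 3.0, 0.0 L/s; ΣQ_DR = 158.0 L/s.
V = ΣQ_DR · Δt = 158.0 × 21600 s = 3.413 × 10^6 L.
Over A = 7.17 ha, depth = V / A = 47.6 mm.

d ≈ 47.6 mm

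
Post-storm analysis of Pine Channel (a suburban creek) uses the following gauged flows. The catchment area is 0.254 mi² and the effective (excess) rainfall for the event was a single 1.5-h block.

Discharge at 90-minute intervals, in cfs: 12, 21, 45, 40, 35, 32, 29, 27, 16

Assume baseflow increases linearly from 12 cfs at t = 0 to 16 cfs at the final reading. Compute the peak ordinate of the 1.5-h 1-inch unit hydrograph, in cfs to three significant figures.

Direct runoff: 0.00, 8.50, 32.00, 26.50, 21.00, 17.50, 14.00, 11.50, 0.00 cfs; ΣQ_DR = 131.0 cfs, peak = 32.00 cfs.
Runoff depth d = ΣQ_DR·Δt / A = 131.0 × 5400 / (0.254 mi²) = 1.199 in.
The 1-inch UH is the DRH scaled by (1 in)/d, so U_p = 32.00 × 1/1.199 = 26.7 cfs.

U_p ≈ 26.7 cfs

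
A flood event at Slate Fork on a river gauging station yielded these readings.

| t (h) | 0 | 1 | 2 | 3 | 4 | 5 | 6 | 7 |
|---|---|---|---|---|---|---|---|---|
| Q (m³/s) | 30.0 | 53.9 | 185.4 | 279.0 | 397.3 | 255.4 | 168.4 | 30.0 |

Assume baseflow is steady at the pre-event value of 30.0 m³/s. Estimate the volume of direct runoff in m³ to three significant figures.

Direct-runoff ordinates (Q − Q_b): 0.0, 23.9, 155.4, 249.0, 367.3, 225.4, 138.4, 0.0 m³/s.
ΣQ_DR = 1159 m³/s.
With Δt = 1 h = 3600 s, V = ΣQ_DR · Δt = 1159 × 3600 = 4.17 × 10^6 m³.

V ≈ 4.17 × 10^6 m³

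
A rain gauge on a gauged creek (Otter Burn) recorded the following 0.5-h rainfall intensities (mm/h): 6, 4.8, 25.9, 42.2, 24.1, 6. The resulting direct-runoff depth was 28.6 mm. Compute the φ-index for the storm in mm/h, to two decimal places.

Only the 3 blocks with intensity above φ contribute runoff: 25.9, 42.2, 24.1 mm/h.
Σ(I−φ)·Δt = d  ⇒  (25.9+42.2+24.1 − 3φ)·0.5 = 28.6
φ = (92.20 − 28.6/0.5) / 3 = 11.67 mm/h.

φ ≈ 11.67 mm/h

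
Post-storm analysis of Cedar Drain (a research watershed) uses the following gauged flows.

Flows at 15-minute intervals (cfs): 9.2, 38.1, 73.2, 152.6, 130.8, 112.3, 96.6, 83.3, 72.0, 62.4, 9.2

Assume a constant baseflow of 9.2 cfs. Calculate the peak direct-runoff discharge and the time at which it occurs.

Subtracting baseflow gives direct-runoff ordinates: 0.0, 28.9, 64.0, 143.4, 121.6, 103.1, 87.4, 74.1, 62.8, 53.2, 0.0 cfs.
The maximum is 143.4 cfs, occurring at the reading for t = 0.75 h.

Q_p = 143.4 cfs at t = 0.75 h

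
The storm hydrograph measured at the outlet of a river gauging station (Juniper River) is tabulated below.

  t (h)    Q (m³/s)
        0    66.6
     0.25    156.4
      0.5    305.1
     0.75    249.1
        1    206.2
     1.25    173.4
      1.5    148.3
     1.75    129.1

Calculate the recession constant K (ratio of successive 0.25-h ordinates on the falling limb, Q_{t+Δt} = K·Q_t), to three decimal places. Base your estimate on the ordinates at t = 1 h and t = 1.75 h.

K ≈ 0.855

Using the recession-limb readings at t = 1 h and t = 1.75 h: Q falls from 206.2 to 129.1 m³/s over 3 intervals.
K = (Q₂/Q₁)^(1/3) = (129.1/206.2)^(1/3) = 0.855.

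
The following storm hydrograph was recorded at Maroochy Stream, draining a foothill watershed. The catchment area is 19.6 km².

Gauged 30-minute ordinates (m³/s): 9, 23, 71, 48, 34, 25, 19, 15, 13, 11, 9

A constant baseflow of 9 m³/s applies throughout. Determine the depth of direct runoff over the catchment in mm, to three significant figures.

d ≈ 16.3 mm

Direct runoff: 0.0, 14.0, 62.0, 39.0, 25.0, 16.0, 10.0, 6.0, 4.0, 2.0, 0.0 m³/s; ΣQ_DR = 178.0 m³/s.
V = ΣQ_DR · Δt = 178.0 × 1800 s = 3.204 × 10^5 m³.
Over A = 19.6 km², depth = V / A = 16.3 mm.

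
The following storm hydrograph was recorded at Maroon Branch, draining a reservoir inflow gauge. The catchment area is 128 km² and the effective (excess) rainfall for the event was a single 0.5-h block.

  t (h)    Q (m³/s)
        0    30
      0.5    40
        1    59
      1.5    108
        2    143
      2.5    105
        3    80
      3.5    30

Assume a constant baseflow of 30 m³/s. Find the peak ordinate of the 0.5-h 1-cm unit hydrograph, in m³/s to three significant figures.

Direct runoff: 0.0, 10.0, 29.0, 78.0, 113.0, 75.0, 50.0, 0.0 m³/s; ΣQ_DR = 355.0 m³/s, peak = 113.0 m³/s.
Runoff depth d = ΣQ_DR·Δt / A = 355.0 × 1800 / (128 km²) = 4.992 mm.
The 1-cm UH is the DRH scaled by (10 mm)/d, so U_p = 113.0 × 10/4.992 = 226 m³/s.

U_p ≈ 226 m³/s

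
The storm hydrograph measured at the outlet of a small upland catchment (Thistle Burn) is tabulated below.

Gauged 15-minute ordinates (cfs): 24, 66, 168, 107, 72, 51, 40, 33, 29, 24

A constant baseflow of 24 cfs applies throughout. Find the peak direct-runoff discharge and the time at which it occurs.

Q_p = 144.0 cfs at t = 0.5 h

Subtracting baseflow gives direct-runoff ordinates: 0.0, 42.0, 144.0, 83.0, 48.0, 27.0, 16.0, 9.0, 5.0, 0.0 cfs.
The maximum is 144.0 cfs, occurring at the reading for t = 0.5 h.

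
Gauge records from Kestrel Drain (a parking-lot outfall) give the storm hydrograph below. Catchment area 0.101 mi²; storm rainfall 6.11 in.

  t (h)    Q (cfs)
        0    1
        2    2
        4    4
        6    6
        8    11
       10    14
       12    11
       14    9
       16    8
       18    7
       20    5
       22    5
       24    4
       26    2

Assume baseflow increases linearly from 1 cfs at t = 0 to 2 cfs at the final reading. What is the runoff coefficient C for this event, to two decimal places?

ΣQ_DR = 68.00 cfs; V = ΣQ_DR·Δt = 4.896 × 10^5 ft³.
Runoff depth d = V / A = 2.087 in.
C = d / P = 2.087 / 6.11 = 0.34.

C ≈ 0.34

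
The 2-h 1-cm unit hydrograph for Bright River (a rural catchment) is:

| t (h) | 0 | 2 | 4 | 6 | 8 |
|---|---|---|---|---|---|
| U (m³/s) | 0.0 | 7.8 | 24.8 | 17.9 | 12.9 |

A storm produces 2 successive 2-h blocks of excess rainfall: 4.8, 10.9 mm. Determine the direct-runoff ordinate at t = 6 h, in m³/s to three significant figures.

By discrete convolution, Q_j = Σ (P_i / 10 mm) · U_{j−i}.
At t = 6 h (j=3): Q = (4.8/10)·17.9 + (10.9/10)·24.8 = 35.6 m³/s.

Q ≈ 35.6 m³/s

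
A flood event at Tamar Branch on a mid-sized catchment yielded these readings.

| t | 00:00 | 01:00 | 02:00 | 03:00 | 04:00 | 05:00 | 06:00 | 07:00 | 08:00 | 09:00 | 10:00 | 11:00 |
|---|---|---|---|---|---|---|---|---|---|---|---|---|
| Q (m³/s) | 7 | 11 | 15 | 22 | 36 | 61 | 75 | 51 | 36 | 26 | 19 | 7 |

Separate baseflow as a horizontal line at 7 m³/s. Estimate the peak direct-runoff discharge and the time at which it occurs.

Subtracting baseflow gives direct-runoff ordinates: 0.0, 4.0, 8.0, 15.0, 29.0, 54.0, 68.0, 44.0, 29.0, 19.0, 12.0, 0.0 m³/s.
The maximum is 68.0 m³/s, occurring at the reading for t = 06:00.

Q_p = 68.0 m³/s at t = 06:00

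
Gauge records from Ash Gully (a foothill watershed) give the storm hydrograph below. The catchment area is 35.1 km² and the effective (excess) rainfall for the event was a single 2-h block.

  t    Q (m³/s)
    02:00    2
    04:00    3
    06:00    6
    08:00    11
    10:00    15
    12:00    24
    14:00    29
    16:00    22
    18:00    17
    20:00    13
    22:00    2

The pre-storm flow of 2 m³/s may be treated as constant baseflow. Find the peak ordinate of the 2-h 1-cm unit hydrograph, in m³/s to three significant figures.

U_p ≈ 10.8 m³/s

Direct runoff: 0.0, 1.0, 4.0, 9.0, 13.0, 22.0, 27.0, 20.0, 15.0, 11.0, 0.0 m³/s; ΣQ_DR = 122.0 m³/s, peak = 27.0 m³/s.
Runoff depth d = ΣQ_DR·Δt / A = 122.0 × 7200 / (35.1 km²) = 25.03 mm.
The 1-cm UH is the DRH scaled by (10 mm)/d, so U_p = 27.0 × 10/25.03 = 10.8 m³/s.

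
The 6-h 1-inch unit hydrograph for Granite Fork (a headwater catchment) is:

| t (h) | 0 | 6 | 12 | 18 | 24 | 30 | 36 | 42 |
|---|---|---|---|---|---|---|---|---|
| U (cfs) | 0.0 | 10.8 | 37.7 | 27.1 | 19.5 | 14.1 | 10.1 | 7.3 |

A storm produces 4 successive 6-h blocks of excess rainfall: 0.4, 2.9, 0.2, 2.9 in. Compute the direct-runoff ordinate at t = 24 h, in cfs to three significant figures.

By discrete convolution, Q_j = Σ (P_i / 1 in) · U_{j−i}.
At t = 24 h (j=4): Q = (0.4/1)·19.5 + (2.9/1)·27.1 + (0.2/1)·37.7 + (2.9/1)·10.8 = 125 cfs.

Q ≈ 125 cfs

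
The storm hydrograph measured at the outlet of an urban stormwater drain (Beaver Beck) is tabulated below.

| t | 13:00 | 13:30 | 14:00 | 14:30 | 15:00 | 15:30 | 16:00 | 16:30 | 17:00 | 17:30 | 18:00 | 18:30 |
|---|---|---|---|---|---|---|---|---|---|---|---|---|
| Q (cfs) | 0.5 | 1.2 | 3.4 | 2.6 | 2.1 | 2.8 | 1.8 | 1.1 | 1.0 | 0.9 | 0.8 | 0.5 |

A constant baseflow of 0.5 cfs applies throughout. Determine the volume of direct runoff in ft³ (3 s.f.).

V ≈ 22900 ft³

Direct-runoff ordinates (Q − Q_b): 0.0, 0.7, 2.9, 2.1, 1.6, 2.3, 1.3, 0.6, 0.5, 0.4, 0.3, 0.0 cfs.
ΣQ_DR = 12.70 cfs.
With Δt = 0.5 h = 1800 s, V = ΣQ_DR · Δt = 12.70 × 1800 = 22900 ft³.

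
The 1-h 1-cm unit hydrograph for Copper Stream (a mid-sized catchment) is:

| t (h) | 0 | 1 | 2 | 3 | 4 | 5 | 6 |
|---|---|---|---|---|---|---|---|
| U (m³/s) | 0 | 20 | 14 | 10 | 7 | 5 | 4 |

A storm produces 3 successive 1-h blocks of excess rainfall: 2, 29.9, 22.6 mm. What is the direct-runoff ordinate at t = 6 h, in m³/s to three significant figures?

By discrete convolution, Q_j = Σ (P_i / 10 mm) · U_{j−i}.
At t = 6 h (j=6): Q = (2/10)·4 + (29.9/10)·5 + (22.6/10)·7 = 31.6 m³/s.

Q ≈ 31.6 m³/s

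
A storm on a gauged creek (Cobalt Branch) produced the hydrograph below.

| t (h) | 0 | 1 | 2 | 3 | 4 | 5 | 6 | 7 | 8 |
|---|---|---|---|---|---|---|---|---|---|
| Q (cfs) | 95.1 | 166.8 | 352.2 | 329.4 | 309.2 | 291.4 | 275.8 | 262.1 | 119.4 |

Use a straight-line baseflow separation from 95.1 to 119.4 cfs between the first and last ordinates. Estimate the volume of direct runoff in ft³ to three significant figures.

V ≈ 4.45 × 10^6 ft³

Direct-runoff ordinates (Q − Q_b): 0.00, 68.66, 251.03, 225.19, 201.95, 181.11, 162.47, 145.74, 0.00 cfs.
ΣQ_DR = 1236 cfs.
With Δt = 1 h = 3600 s, V = ΣQ_DR · Δt = 1236 × 3600 = 4.45 × 10^6 ft³.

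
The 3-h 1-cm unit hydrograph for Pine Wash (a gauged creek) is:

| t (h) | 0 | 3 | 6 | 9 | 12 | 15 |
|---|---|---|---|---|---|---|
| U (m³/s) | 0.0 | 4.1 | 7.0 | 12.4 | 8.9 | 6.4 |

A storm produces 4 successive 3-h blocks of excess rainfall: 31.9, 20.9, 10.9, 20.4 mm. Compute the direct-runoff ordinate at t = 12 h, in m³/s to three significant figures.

Q ≈ 70.3 m³/s

By discrete convolution, Q_j = Σ (P_i / 10 mm) · U_{j−i}.
At t = 12 h (j=4): Q = (31.9/10)·8.9 + (20.9/10)·12.4 + (10.9/10)·7.0 + (20.4/10)·4.1 = 70.3 m³/s.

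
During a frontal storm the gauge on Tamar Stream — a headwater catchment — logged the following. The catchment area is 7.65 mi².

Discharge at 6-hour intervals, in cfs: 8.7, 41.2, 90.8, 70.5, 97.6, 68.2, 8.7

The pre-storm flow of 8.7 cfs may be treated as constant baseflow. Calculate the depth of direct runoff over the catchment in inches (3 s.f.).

d ≈ 0.395 in

Direct runoff: 0.0, 32.5, 82.1, 61.8, 88.9, 59.5, 0.0 cfs; ΣQ_DR = 324.8 cfs.
V = ΣQ_DR · Δt = 324.8 × 21600 s = 7.016 × 10^6 ft³.
Over A = 7.65 mi², depth = V / A = 0.395 in.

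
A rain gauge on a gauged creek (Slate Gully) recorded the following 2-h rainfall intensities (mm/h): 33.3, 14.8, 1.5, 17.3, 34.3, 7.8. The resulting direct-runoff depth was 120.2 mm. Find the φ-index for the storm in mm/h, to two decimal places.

Only the 4 blocks with intensity above φ contribute runoff: 33.3, 14.8, 17.3, 34.3 mm/h.
Σ(I−φ)·Δt = d  ⇒  (33.3+14.8+17.3+34.3 − 4φ)·2 = 120.2
φ = (99.70 − 120.2/2) / 4 = 9.90 mm/h.

φ ≈ 9.90 mm/h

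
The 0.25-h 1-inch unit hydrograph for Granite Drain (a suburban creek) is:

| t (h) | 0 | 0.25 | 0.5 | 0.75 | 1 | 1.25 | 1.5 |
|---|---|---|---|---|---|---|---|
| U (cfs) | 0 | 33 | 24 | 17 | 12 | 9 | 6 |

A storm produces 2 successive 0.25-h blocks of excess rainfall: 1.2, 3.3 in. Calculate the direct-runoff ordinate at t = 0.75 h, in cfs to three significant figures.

By discrete convolution, Q_j = Σ (P_i / 1 in) · U_{j−i}.
At t = 0.75 h (j=3): Q = (1.2/1)·17 + (3.3/1)·24 = 99.6 cfs.

Q ≈ 99.6 cfs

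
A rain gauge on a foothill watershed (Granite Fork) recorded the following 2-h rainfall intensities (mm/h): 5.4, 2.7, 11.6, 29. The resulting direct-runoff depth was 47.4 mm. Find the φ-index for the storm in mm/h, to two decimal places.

φ ≈ 8.45 mm/h

Only the 2 blocks with intensity above φ contribute runoff: 11.6, 29 mm/h.
Σ(I−φ)·Δt = d  ⇒  (11.6+29 − 2φ)·2 = 47.4
φ = (40.60 − 47.4/2) / 2 = 8.45 mm/h.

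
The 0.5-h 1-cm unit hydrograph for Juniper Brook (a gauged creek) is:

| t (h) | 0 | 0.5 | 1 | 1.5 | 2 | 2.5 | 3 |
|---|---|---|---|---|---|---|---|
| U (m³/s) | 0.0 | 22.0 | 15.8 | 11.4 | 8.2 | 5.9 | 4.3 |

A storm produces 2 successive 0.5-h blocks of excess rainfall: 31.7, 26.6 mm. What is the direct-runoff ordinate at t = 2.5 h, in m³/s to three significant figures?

By discrete convolution, Q_j = Σ (P_i / 10 mm) · U_{j−i}.
At t = 2.5 h (j=5): Q = (31.7/10)·5.9 + (26.6/10)·8.2 = 40.5 m³/s.

Q ≈ 40.5 m³/s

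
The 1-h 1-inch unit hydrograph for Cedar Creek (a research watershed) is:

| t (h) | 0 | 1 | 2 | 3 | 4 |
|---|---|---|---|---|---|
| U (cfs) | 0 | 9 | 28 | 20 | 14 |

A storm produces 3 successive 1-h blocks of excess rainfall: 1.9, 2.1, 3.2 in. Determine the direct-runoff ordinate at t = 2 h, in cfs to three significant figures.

Q ≈ 72.1 cfs

By discrete convolution, Q_j = Σ (P_i / 1 in) · U_{j−i}.
At t = 2 h (j=2): Q = (1.9/1)·28 + (2.1/1)·9 + (3.2/1)·0 = 72.1 cfs.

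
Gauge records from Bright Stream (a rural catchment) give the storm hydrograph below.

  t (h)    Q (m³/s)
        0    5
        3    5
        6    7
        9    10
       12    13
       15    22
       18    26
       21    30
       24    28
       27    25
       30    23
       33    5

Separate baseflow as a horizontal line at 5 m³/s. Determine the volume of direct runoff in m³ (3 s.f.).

V ≈ 1.50 × 10^6 m³

Direct-runoff ordinates (Q − Q_b): 0.0, 0.0, 2.0, 5.0, 8.0, 17.0, 21.0, 25.0, 23.0, 20.0, 18.0, 0.0 m³/s.
ΣQ_DR = 139.0 m³/s.
With Δt = 3 h = 10800 s, V = ΣQ_DR · Δt = 139.0 × 10800 = 1.50 × 10^6 m³.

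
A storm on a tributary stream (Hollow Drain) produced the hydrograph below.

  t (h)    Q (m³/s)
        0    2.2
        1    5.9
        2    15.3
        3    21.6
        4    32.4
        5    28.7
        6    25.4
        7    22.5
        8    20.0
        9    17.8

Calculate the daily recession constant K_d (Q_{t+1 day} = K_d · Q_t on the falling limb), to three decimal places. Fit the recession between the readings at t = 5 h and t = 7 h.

K_d ≈ 0.054

Between t = 5 h and t = 7 h the flow falls from 28.7 to 22.5 m³/s over 2×1 h = 2 h.
Per-interval ratio K = (22.5/28.7)^(1/2) = 0.8854; K_d = K^(24/1) = 0.054.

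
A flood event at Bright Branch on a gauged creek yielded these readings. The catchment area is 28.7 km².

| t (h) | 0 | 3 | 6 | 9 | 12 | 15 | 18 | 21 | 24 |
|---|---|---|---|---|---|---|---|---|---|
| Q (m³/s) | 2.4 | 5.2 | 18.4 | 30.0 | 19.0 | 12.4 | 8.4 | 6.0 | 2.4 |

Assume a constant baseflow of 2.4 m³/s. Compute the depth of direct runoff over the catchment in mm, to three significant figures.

Direct runoff: 0.0, 2.8, 16.0, 27.6, 16.6, 10.0, 6.0, 3.6, 0.0 m³/s; ΣQ_DR = 82.60 m³/s.
V = ΣQ_DR · Δt = 82.60 × 10800 s = 8.921 × 10^5 m³.
Over A = 28.7 km², depth = V / A = 31.1 mm.

d ≈ 31.1 mm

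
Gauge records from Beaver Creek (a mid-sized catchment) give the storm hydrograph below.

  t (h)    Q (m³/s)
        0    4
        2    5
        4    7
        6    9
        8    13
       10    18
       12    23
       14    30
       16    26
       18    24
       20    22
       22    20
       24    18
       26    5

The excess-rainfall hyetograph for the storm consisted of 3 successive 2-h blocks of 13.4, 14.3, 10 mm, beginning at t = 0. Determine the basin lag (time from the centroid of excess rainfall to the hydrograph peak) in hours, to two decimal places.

t_L ≈ 11.18 h

Centroid of excess rainfall: t_c = Σ P_i·t̄_i / ΣP_i = 2.8196 h (block centres at 1, 3, 5 h).
Hydrograph peak occurs at t = 14 h, so basin lag t_L = 14 − 2.8196 = 11.18 h.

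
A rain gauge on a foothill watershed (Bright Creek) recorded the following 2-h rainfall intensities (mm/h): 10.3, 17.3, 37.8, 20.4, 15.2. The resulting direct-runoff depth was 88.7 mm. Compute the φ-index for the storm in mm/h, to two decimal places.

φ ≈ 11.59 mm/h

Only the 4 blocks with intensity above φ contribute runoff: 17.3, 37.8, 20.4, 15.2 mm/h.
Σ(I−φ)·Δt = d  ⇒  (17.3+37.8+20.4+15.2 − 4φ)·2 = 88.7
φ = (90.70 − 88.7/2) / 4 = 11.59 mm/h.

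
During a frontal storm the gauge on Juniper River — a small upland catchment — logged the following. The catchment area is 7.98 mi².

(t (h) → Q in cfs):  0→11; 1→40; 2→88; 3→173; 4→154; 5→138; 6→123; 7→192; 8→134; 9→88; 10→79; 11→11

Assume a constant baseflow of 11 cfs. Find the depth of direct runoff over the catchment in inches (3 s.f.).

Direct runoff: 0.0, 29.0, 77.0, 162.0, 143.0, 127.0, 112.0, 181.0, 123.0, 77.0, 68.0, 0.0 cfs; ΣQ_DR = 1099 cfs.
V = ΣQ_DR · Δt = 1099 × 3600 s = 3.956 × 10^6 ft³.
Over A = 7.98 mi², depth = V / A = 0.213 in.

d ≈ 0.213 in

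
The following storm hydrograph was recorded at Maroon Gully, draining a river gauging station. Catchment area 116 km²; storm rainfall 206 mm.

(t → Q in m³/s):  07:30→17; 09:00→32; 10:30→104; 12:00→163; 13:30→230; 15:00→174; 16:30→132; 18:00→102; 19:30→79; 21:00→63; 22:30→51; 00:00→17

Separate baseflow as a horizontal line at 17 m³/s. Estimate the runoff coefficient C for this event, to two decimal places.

C ≈ 0.22

ΣQ_DR = 960.0 m³/s; V = ΣQ_DR·Δt = 5.184 × 10^6 m³.
Runoff depth d = V / A = 44.69 mm.
C = d / P = 44.69 / 206 = 0.22.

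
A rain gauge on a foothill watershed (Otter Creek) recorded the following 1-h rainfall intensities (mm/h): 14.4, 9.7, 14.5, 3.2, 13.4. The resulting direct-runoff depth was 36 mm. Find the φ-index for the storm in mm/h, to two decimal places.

Only the 4 blocks with intensity above φ contribute runoff: 14.4, 9.7, 14.5, 13.4 mm/h.
Σ(I−φ)·Δt = d  ⇒  (14.4+9.7+14.5+13.4 − 4φ)·1 = 36
φ = (52.00 − 36/1) / 4 = 4.00 mm/h.

φ ≈ 4.00 mm/h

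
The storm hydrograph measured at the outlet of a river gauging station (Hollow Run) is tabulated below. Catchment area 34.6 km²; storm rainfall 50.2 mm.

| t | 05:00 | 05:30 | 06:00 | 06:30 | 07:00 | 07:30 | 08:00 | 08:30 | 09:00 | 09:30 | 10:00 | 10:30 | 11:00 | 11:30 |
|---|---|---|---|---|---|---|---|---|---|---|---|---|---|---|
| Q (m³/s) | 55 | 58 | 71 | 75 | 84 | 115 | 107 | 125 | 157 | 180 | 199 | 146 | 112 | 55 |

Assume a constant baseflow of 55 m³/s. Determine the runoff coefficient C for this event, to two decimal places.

ΣQ_DR = 769.0 m³/s; V = ΣQ_DR·Δt = 1.384 × 10^6 m³.
Runoff depth d = V / A = 40.01 mm.
C = d / P = 40.01 / 50.2 = 0.80.

C ≈ 0.80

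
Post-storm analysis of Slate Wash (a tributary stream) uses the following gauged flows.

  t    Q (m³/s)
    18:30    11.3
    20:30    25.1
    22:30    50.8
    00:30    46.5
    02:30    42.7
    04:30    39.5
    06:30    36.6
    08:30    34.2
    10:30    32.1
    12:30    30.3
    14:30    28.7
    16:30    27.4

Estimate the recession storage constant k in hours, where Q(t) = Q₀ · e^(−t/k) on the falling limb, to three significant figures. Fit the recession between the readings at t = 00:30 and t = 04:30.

k ≈ 24.5 h

On the falling limb, Q drops from 46.5 to 39.5 m³/s between t = 00:30 and t = 04:30 (Δt = 4 h).
k = −Δt / ln(Q₂/Q₁) = −4 / ln(39.5/46.5) = 24.5 h.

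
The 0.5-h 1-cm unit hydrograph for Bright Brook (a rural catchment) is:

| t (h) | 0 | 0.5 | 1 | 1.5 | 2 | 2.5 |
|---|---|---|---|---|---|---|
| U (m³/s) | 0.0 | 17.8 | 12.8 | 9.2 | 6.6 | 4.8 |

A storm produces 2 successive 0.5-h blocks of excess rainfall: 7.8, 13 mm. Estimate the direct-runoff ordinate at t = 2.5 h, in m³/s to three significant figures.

Q ≈ 12.3 m³/s

By discrete convolution, Q_j = Σ (P_i / 10 mm) · U_{j−i}.
At t = 2.5 h (j=5): Q = (7.8/10)·4.8 + (13/10)·6.6 = 12.3 m³/s.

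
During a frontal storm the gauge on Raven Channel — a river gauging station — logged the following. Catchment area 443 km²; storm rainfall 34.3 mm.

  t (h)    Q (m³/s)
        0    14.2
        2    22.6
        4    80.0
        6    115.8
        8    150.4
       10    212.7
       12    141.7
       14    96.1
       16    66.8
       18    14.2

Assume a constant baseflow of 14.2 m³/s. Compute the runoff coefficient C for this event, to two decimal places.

ΣQ_DR = 772.5 m³/s; V = ΣQ_DR·Δt = 5.562 × 10^6 m³.
Runoff depth d = V / A = 12.56 mm.
C = d / P = 12.56 / 34.3 = 0.37.

C ≈ 0.37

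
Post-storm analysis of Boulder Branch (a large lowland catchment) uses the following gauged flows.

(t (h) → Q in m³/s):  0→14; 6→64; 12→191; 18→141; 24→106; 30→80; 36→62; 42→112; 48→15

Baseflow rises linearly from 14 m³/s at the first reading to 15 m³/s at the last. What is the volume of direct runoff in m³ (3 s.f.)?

Direct-runoff ordinates (Q − Q_b): 0.00, 49.88, 176.75, 126.62, 91.50, 65.38, 47.25, 97.12, 0.00 m³/s.
ΣQ_DR = 654.5 m³/s.
With Δt = 6 h = 21600 s, V = ΣQ_DR · Δt = 654.5 × 21600 = 1.41 × 10^7 m³.

V ≈ 1.41 × 10^7 m³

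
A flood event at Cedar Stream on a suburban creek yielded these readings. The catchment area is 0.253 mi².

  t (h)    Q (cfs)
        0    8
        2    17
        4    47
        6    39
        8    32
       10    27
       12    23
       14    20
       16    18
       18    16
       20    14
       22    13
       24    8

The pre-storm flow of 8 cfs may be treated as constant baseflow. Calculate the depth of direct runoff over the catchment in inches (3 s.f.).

d ≈ 2.18 in

Direct runoff: 0.0, 9.0, 39.0, 31.0, 24.0, 19.0, 15.0, 12.0, 10.0, 8.0, 6.0, 5.0, 0.0 cfs; ΣQ_DR = 178.0 cfs.
V = ΣQ_DR · Δt = 178.0 × 7200 s = 1.282 × 10^6 ft³.
Over A = 0.253 mi², depth = V / A = 2.18 in.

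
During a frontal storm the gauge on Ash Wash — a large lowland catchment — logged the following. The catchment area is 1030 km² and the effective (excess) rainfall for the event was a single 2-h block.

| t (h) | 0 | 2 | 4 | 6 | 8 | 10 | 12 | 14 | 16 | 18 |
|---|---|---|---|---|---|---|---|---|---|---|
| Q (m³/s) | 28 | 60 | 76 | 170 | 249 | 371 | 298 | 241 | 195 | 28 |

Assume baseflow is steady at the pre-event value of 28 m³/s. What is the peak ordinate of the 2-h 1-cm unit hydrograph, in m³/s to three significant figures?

U_p ≈ 342 m³/s

Direct runoff: 0.0, 32.0, 48.0, 142.0, 221.0, 343.0, 270.0, 213.0, 167.0, 0.0 m³/s; ΣQ_DR = 1436 m³/s, peak = 343.0 m³/s.
Runoff depth d = ΣQ_DR·Δt / A = 1436 × 7200 / (1030 km²) = 10.04 mm.
The 1-cm UH is the DRH scaled by (10 mm)/d, so U_p = 343.0 × 10/10.04 = 342 m³/s.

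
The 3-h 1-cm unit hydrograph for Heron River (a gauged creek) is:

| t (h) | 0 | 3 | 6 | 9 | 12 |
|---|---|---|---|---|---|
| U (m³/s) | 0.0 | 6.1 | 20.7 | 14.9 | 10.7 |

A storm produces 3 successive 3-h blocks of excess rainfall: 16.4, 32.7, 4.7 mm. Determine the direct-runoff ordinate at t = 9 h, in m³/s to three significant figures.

Q ≈ 95.0 m³/s

By discrete convolution, Q_j = Σ (P_i / 10 mm) · U_{j−i}.
At t = 9 h (j=3): Q = (16.4/10)·14.9 + (32.7/10)·20.7 + (4.7/10)·6.1 = 95.0 m³/s.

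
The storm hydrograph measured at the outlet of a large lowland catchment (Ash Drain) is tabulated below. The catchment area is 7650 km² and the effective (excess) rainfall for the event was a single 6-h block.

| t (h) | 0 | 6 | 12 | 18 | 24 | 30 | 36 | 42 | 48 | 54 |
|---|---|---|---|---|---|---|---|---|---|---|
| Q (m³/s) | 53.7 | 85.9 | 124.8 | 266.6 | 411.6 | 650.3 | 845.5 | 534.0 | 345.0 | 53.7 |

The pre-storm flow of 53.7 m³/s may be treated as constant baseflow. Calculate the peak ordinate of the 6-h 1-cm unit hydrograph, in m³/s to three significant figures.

Direct runoff: 0.0, 32.2, 71.1, 212.9, 357.9, 596.6, 791.8, 480.3, 291.3, 0.0 m³/s; ΣQ_DR = 2834 m³/s, peak = 791.8 m³/s.
Runoff depth d = ΣQ_DR·Δt / A = 2834 × 21600 / (7650 km²) = 8.002 mm.
The 1-cm UH is the DRH scaled by (10 mm)/d, so U_p = 791.8 × 10/8.002 = 989 m³/s.

U_p ≈ 989 m³/s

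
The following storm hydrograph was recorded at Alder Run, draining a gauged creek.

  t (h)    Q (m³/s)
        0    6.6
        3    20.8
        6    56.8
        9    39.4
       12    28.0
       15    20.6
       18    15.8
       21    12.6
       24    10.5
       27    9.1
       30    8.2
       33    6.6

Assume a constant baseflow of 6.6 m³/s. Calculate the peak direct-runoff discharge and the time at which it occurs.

Q_p = 50.2 m³/s at t = 6 h

Subtracting baseflow gives direct-runoff ordinates: 0.0, 14.2, 50.2, 32.8, 21.4, 14.0, 9.2, 6.0, 3.9, 2.5, 1.6, 0.0 m³/s.
The maximum is 50.2 m³/s, occurring at the reading for t = 6 h.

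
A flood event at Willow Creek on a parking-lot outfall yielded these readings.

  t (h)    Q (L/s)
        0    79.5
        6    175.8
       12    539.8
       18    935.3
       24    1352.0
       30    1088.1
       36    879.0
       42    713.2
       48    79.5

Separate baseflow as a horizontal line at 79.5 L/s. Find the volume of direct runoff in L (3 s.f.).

Direct-runoff ordinates (Q − Q_b): 0.0, 96.3, 460.3, 855.8, 1272.5, 1008.6, 799.5, 633.7, 0.0 L/s.
ΣQ_DR = 5127 L/s.
With Δt = 6 h = 21600 s, V = ΣQ_DR · Δt = 5127 × 21600 = 1.11 × 10^8 L.

V ≈ 1.11 × 10^8 L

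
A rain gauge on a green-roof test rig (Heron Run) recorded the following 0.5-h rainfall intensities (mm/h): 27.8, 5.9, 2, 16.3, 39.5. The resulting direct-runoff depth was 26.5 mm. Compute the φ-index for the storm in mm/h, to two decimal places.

Only the 3 blocks with intensity above φ contribute runoff: 27.8, 16.3, 39.5 mm/h.
Σ(I−φ)·Δt = d  ⇒  (27.8+16.3+39.5 − 3φ)·0.5 = 26.5
φ = (83.60 − 26.5/0.5) / 3 = 10.20 mm/h.

φ ≈ 10.20 mm/h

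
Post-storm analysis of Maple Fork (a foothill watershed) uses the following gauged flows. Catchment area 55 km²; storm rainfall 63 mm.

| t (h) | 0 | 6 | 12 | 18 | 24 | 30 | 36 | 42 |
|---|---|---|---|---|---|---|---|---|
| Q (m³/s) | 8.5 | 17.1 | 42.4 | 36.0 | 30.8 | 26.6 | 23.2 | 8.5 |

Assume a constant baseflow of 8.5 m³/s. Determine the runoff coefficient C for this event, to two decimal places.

ΣQ_DR = 125.1 m³/s; V = ΣQ_DR·Δt = 2.702 × 10^6 m³.
Runoff depth d = V / A = 49.13 mm.
C = d / P = 49.13 / 63 = 0.78.

C ≈ 0.78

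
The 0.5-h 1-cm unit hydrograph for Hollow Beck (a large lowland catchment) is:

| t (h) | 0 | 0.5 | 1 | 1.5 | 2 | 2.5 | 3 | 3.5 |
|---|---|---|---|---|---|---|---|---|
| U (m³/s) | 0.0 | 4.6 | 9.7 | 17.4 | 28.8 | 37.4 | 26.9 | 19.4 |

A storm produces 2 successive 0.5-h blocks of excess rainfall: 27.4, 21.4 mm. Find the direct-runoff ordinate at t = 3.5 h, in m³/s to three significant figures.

By discrete convolution, Q_j = Σ (P_i / 10 mm) · U_{j−i}.
At t = 3.5 h (j=7): Q = (27.4/10)·19.4 + (21.4/10)·26.9 = 111 m³/s.

Q ≈ 111 m³/s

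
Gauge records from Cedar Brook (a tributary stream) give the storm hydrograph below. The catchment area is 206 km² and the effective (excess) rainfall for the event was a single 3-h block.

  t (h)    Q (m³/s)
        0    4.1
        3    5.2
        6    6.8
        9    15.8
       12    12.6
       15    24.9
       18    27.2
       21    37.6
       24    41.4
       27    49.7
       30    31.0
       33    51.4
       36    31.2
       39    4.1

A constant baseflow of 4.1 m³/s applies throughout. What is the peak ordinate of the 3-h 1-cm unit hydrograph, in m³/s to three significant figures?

Direct runoff: 0.0, 1.1, 2.7, 11.7, 8.5, 20.8, 23.1, 33.5, 37.3, 45.6, 26.9, 47.3, 27.1, 0.0 m³/s; ΣQ_DR = 285.6 m³/s, peak = 47.3 m³/s.
Runoff depth d = ΣQ_DR·Δt / A = 285.6 × 10800 / (206 km²) = 14.97 mm.
The 1-cm UH is the DRH scaled by (10 mm)/d, so U_p = 47.3 × 10/14.97 = 31.6 m³/s.

U_p ≈ 31.6 m³/s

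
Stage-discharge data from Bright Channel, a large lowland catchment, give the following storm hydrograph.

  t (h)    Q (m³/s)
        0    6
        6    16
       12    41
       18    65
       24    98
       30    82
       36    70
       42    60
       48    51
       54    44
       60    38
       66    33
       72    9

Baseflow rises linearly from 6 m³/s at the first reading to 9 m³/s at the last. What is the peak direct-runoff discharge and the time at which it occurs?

Subtracting baseflow gives direct-runoff ordinates: 0.00, 9.75, 34.50, 58.25, 91.00, 74.75, 62.50, 52.25, 43.00, 35.75, 29.50, 24.25, 0.00 m³/s.
The maximum is 91.00 m³/s, occurring at the reading for t = 24 h.

Q_p = 91.00 m³/s at t = 24 h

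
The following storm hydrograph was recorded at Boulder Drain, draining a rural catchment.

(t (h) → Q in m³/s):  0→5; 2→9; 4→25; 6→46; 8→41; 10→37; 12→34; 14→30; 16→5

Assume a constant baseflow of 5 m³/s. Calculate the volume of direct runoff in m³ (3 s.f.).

V ≈ 1.35 × 10^6 m³

Direct-runoff ordinates (Q − Q_b): 0.0, 4.0, 20.0, 41.0, 36.0, 32.0, 29.0, 25.0, 0.0 m³/s.
ΣQ_DR = 187.0 m³/s.
With Δt = 2 h = 7200 s, V = ΣQ_DR · Δt = 187.0 × 7200 = 1.35 × 10^6 m³.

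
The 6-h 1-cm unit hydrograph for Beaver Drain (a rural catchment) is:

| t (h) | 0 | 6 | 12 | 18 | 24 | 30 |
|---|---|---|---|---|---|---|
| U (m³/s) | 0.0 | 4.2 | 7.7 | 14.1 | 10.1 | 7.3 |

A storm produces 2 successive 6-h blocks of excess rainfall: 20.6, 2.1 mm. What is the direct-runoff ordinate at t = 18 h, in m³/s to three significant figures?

By discrete convolution, Q_j = Σ (P_i / 10 mm) · U_{j−i}.
At t = 18 h (j=3): Q = (20.6/10)·14.1 + (2.1/10)·7.7 = 30.7 m³/s.

Q ≈ 30.7 m³/s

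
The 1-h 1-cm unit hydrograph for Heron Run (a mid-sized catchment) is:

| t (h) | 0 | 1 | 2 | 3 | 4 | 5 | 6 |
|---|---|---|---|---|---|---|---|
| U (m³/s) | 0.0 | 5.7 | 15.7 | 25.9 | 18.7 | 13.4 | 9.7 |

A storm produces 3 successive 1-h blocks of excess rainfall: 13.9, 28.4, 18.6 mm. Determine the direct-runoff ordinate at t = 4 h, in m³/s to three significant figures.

By discrete convolution, Q_j = Σ (P_i / 10 mm) · U_{j−i}.
At t = 4 h (j=4): Q = (13.9/10)·18.7 + (28.4/10)·25.9 + (18.6/10)·15.7 = 129 m³/s.

Q ≈ 129 m³/s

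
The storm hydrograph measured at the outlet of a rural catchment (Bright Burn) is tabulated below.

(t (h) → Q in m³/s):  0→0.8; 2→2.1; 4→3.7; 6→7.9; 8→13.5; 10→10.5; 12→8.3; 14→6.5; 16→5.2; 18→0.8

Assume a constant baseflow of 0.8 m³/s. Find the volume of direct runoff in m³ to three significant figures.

Direct-runoff ordinates (Q − Q_b): 0.0, 1.3, 2.9, 7.1, 12.7, 9.7, 7.5, 5.7, 4.4, 0.0 m³/s.
ΣQ_DR = 51.30 m³/s.
With Δt = 2 h = 7200 s, V = ΣQ_DR · Δt = 51.30 × 7200 = 3.69 × 10^5 m³.

V ≈ 3.69 × 10^5 m³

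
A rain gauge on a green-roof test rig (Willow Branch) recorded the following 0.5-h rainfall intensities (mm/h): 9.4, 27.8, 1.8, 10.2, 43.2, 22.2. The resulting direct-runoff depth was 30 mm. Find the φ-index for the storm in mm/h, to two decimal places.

φ ≈ 11.07 mm/h

Only the 3 blocks with intensity above φ contribute runoff: 27.8, 43.2, 22.2 mm/h.
Σ(I−φ)·Δt = d  ⇒  (27.8+43.2+22.2 − 3φ)·0.5 = 30
φ = (93.20 − 30/0.5) / 3 = 11.07 mm/h.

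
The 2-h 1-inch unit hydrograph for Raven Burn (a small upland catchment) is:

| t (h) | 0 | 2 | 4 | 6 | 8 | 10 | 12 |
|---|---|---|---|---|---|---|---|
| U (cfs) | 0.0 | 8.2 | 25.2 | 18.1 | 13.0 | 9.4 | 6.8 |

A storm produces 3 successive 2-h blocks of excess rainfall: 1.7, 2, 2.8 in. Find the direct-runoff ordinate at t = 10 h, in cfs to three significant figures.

By discrete convolution, Q_j = Σ (P_i / 1 in) · U_{j−i}.
At t = 10 h (j=5): Q = (1.7/1)·9.4 + (2/1)·13.0 + (2.8/1)·18.1 = 92.7 cfs.

Q ≈ 92.7 cfs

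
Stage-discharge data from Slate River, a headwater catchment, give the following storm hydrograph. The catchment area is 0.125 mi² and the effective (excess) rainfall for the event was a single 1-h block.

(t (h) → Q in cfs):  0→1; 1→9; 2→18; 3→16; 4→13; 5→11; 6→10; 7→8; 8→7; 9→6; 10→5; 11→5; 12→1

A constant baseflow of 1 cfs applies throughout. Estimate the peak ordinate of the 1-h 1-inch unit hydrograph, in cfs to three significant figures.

U_p ≈ 14.1 cfs

Direct runoff: 0.0, 8.0, 17.0, 15.0, 12.0, 10.0, 9.0, 7.0, 6.0, 5.0, 4.0, 4.0, 0.0 cfs; ΣQ_DR = 97.00 cfs, peak = 17.0 cfs.
Runoff depth d = ΣQ_DR·Δt / A = 97.00 × 3600 / (0.125 mi²) = 1.202 in.
The 1-inch UH is the DRH scaled by (1 in)/d, so U_p = 17.0 × 1/1.202 = 14.1 cfs.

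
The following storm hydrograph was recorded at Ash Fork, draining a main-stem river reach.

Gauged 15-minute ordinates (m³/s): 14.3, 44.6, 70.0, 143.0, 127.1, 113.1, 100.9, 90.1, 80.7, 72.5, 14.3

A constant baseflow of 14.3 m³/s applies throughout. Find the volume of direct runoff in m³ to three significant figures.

Direct-runoff ordinates (Q − Q_b): 0.0, 30.3, 55.7, 128.7, 112.8, 98.8, 86.6, 75.8, 66.4, 58.2, 0.0 m³/s.
ΣQ_DR = 713.3 m³/s.
With Δt = 0.25 h = 900 s, V = ΣQ_DR · Δt = 713.3 × 900 = 6.42 × 10^5 m³.

V ≈ 6.42 × 10^5 m³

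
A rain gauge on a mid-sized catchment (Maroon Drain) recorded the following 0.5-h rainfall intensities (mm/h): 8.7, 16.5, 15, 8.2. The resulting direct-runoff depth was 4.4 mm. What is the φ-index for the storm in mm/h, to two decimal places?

φ ≈ 11.35 mm/h

Only the 2 blocks with intensity above φ contribute runoff: 16.5, 15 mm/h.
Σ(I−φ)·Δt = d  ⇒  (16.5+15 − 2φ)·0.5 = 4.4
φ = (31.50 − 4.4/0.5) / 2 = 11.35 mm/h.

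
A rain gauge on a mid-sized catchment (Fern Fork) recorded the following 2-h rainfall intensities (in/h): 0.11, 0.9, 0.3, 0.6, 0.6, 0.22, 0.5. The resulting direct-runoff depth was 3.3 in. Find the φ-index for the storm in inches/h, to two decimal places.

φ ≈ 0.25 in/h

Only the 5 blocks with intensity above φ contribute runoff: 0.9, 0.3, 0.6, 0.6, 0.5 in/h.
Σ(I−φ)·Δt = d  ⇒  (0.9+0.3+0.6+0.6+0.5 − 5φ)·2 = 3.3
φ = (2.900 − 3.3/2) / 5 = 0.25 in/h.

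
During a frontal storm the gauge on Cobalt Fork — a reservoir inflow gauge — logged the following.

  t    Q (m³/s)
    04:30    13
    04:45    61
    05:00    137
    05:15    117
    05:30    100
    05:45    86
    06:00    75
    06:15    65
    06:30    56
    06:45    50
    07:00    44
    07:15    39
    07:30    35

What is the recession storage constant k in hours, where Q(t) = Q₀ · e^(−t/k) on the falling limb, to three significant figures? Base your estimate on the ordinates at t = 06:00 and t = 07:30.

k ≈ 1.97 h

On the falling limb, Q drops from 75 to 35 m³/s between t = 06:00 and t = 07:30 (Δt = 1.5 h).
k = −Δt / ln(Q₂/Q₁) = −1.5 / ln(35/75) = 1.97 h.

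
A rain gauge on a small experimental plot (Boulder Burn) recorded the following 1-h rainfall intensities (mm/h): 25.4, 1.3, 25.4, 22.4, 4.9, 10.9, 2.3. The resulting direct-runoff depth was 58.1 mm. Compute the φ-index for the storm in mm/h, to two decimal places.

Only the 4 blocks with intensity above φ contribute runoff: 25.4, 25.4, 22.4, 10.9 mm/h.
Σ(I−φ)·Δt = d  ⇒  (25.4+25.4+22.4+10.9 − 4φ)·1 = 58.1
φ = (84.10 − 58.1/1) / 4 = 6.50 mm/h.

φ ≈ 6.50 mm/h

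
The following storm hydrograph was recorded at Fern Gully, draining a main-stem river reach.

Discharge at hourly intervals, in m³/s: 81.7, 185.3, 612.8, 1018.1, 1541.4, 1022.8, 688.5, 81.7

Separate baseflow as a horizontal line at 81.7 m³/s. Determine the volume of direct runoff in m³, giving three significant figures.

V ≈ 1.65 × 10^7 m³

Direct-runoff ordinates (Q − Q_b): 0.0, 103.6, 531.1, 936.4, 1459.7, 941.1, 606.8, 0.0 m³/s.
ΣQ_DR = 4579 m³/s.
With Δt = 1 h = 3600 s, V = ΣQ_DR · Δt = 4579 × 3600 = 1.65 × 10^7 m³.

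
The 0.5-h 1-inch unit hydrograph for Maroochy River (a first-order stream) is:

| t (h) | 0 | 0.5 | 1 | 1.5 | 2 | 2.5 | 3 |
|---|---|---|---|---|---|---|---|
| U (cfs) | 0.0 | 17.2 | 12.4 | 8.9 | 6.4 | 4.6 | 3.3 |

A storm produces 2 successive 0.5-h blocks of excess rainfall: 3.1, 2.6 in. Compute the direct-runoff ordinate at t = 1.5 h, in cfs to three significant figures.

Q ≈ 59.8 cfs

By discrete convolution, Q_j = Σ (P_i / 1 in) · U_{j−i}.
At t = 1.5 h (j=3): Q = (3.1/1)·8.9 + (2.6/1)·12.4 = 59.8 cfs.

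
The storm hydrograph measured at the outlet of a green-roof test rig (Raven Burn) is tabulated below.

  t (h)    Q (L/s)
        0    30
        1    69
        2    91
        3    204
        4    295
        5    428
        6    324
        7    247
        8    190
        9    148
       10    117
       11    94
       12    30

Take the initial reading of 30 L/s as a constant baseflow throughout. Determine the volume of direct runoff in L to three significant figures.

V ≈ 6.76 × 10^6 L

Direct-runoff ordinates (Q − Q_b): 0.0, 39.0, 61.0, 174.0, 265.0, 398.0, 294.0, 217.0, 160.0, 118.0, 87.0, 64.0, 0.0 L/s.
ΣQ_DR = 1877 L/s.
With Δt = 1 h = 3600 s, V = ΣQ_DR · Δt = 1877 × 3600 = 6.76 × 10^6 L.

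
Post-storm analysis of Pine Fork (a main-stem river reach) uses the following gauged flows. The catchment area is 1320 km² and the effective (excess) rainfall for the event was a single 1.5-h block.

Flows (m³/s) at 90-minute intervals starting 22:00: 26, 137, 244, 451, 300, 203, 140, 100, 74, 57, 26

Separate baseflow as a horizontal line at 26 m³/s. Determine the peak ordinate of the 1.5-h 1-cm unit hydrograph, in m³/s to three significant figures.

U_p ≈ 706 m³/s

Direct runoff: 0.0, 111.0, 218.0, 425.0, 274.0, 177.0, 114.0, 74.0, 48.0, 31.0, 0.0 m³/s; ΣQ_DR = 1472 m³/s, peak = 425.0 m³/s.
Runoff depth d = ΣQ_DR·Δt / A = 1472 × 5400 / (1320 km²) = 6.022 mm.
The 1-cm UH is the DRH scaled by (10 mm)/d, so U_p = 425.0 × 10/6.022 = 706 m³/s.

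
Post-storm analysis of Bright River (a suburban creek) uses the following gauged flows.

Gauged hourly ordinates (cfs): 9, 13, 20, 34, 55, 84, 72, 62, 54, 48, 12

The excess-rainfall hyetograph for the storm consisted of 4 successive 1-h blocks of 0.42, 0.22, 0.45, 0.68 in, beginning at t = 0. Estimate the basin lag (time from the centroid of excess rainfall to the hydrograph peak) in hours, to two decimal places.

Centroid of excess rainfall: t_c = Σ P_i·t̄_i / ΣP_i = 2.2853 h (block centres at 0.5, 1.5, 2.5, 3.5 h).
Hydrograph peak occurs at t = 5 h, so basin lag t_L = 5 − 2.2853 = 2.71 h.

t_L ≈ 2.71 h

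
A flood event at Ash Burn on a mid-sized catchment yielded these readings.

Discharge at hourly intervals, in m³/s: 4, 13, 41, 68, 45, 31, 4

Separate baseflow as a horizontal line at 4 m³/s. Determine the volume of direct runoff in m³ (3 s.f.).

Direct-runoff ordinates (Q − Q_b): 0.0, 9.0, 37.0, 64.0, 41.0, 27.0, 0.0 m³/s.
ΣQ_DR = 178.0 m³/s.
With Δt = 1 h = 3600 s, V = ΣQ_DR · Δt = 178.0 × 3600 = 6.41 × 10^5 m³.

V ≈ 6.41 × 10^5 m³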